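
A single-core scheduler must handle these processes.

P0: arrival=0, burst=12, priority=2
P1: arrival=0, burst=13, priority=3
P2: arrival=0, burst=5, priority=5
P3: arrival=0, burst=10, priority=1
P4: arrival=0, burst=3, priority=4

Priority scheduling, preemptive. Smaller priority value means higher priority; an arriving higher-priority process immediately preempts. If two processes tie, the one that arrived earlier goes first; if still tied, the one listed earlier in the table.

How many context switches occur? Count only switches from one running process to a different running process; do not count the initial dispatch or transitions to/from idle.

Timeline: | P3 0-10 | P0 10-22 | P1 22-35 | P4 35-38 | P2 38-43 |
Completion: P0=22  P1=35  P2=43  P3=10  P4=38
Turnaround (C−A): P0=22  P1=35  P2=43  P3=10  P4=38

4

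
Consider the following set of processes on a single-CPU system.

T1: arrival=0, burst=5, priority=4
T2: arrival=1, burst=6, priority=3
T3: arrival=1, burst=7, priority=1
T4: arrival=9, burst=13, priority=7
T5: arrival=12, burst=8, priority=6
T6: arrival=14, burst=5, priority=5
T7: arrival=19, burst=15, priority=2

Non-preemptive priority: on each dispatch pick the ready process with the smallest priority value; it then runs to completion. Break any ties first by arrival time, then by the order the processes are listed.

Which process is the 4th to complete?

Schedule: | T1 0-5 | T3 5-12 | T2 12-18 | T6 18-23 | T7 23-38 | T5 38-46 | T4 46-59 |
Completion: T1=5  T2=18  T3=12  T4=59  T5=46  T6=23  T7=38
Finish order: T1 → T3 → T2 → T6 → T7 → T5 → T4

T6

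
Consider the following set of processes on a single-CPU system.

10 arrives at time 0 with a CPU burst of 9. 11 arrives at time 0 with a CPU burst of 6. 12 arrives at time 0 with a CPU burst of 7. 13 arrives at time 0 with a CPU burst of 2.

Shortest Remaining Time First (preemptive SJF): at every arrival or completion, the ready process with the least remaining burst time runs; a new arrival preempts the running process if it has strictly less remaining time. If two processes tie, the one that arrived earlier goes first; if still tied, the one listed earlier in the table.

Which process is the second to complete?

11

Schedule: | 13 0-2 | 11 2-8 | 12 8-15 | 10 15-24 |
Completion: 10=24  11=8  12=15  13=2
Finish order: 13 → 11 → 12 → 10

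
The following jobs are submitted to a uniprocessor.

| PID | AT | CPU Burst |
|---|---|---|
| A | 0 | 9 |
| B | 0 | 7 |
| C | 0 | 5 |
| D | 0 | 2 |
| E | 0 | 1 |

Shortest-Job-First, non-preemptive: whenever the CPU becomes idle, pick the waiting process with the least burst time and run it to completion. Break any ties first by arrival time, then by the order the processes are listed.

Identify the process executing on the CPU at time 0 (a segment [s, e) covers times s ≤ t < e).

E

Gantt: | E 0-1 | D 1-3 | C 3-8 | B 8-15 | A 15-24 |
Completion: A=24  B=15  C=8  D=3  E=1
Turnaround (C−A): A=24  B=15  C=8  D=3  E=1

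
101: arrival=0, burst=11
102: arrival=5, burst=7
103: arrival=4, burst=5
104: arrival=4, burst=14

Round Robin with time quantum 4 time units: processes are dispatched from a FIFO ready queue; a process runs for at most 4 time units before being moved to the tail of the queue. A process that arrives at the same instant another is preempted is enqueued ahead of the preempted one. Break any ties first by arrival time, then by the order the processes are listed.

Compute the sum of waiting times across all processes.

Schedule: | 101 0-4 | 103 4-8 | 104 8-12 | 101 12-16 | 102 16-20 | 103 20-21 | 104 21-25 | 101 25-28 | 102 28-31 | 104 31-37 |
Completion: 101=28  102=31  103=21  104=37
Turnaround (C−A): 101=28  102=26  103=17  104=33
Waiting = turnaround − burst: 101=17, 102=19, 103=12, 104=19
Total waiting = 17 + 19 + 12 + 19 = 67

67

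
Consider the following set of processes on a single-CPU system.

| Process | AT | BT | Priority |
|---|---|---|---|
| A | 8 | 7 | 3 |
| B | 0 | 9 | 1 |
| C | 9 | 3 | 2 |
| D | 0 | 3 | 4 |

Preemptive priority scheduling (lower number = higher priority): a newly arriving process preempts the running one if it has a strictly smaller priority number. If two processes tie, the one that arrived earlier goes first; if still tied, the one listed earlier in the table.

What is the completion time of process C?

Gantt: | B 0-9 | C 9-12 | A 12-19 | D 19-22 |
Completion: A=19  B=9  C=12  D=22

12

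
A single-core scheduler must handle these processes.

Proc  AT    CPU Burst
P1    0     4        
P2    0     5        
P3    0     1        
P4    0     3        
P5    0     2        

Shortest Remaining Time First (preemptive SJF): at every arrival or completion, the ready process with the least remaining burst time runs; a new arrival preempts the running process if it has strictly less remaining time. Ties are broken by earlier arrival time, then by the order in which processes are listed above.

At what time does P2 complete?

Timeline: | P3 0-1 | P5 1-3 | P4 3-6 | P1 6-10 | P2 10-15 |
Completion: P1=10  P2=15  P3=1  P4=6  P5=3

15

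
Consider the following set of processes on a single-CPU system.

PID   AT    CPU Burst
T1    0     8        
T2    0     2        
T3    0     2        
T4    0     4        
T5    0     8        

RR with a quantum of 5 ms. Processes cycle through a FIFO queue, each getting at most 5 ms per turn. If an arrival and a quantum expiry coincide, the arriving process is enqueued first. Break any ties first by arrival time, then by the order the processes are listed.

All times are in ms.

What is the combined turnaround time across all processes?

Gantt: | T1 0-5 | T2 5-7 | T3 7-9 | T4 9-13 | T5 13-18 | T1 18-21 | T5 21-24 |
Completion: T1=21  T2=7  T3=9  T4=13  T5=24
Turnaround = completion − arrival: T1=21, T2=7, T3=9, T4=13, T5=24
Total turnaround = 21 + 7 + 9 + 13 + 24 = 74

74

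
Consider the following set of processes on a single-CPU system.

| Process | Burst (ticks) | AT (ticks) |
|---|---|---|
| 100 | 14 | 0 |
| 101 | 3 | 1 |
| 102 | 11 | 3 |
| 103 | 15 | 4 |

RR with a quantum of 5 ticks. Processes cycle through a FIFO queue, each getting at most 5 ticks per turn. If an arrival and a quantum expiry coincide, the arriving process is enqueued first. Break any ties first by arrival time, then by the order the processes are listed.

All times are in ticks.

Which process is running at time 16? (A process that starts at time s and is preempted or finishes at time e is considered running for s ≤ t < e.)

103

Schedule: | 100 0-5 | 101 5-8 | 102 8-13 | 103 13-18 | 100 18-23 | 102 23-28 | 103 28-33 | 100 33-37 | 102 37-38 | 103 38-43 |
Completion: 100=37  101=8  102=38  103=43
Turnaround (C−A): 100=37  101=7  102=35  103=39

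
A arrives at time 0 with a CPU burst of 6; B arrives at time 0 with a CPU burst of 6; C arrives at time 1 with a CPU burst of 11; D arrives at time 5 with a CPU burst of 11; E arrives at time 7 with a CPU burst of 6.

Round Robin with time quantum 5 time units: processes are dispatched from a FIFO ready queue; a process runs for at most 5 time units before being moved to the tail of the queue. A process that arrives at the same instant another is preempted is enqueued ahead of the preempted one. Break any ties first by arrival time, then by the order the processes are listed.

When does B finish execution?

27

Gantt: | A 0-5 | B 5-10 | C 10-15 | D 15-20 | A 20-21 | E 21-26 | B 26-27 | C 27-32 | D 32-37 | E 37-38 | C 38-39 | D 39-40 |
Completion: A=21  B=27  C=39  D=40  E=38
Turnaround (C−A): A=21  B=27  C=38  D=35  E=31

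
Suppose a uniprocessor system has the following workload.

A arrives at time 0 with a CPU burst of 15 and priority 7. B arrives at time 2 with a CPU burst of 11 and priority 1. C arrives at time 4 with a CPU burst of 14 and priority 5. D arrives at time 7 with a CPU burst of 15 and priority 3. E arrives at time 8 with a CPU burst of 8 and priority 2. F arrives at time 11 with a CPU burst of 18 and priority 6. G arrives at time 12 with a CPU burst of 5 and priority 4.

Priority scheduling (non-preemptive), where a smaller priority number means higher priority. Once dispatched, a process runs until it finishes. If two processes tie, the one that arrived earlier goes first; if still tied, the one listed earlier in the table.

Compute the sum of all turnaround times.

Timeline: | A 0-15 | B 15-26 | E 26-34 | D 34-49 | G 49-54 | C 54-68 | F 68-86 |
Completion: A=15  B=26  C=68  D=49  E=34  F=86  G=54
Turnaround (C−A): A=15  B=24  C=64  D=42  E=26  F=75  G=42
Turnaround = completion − arrival: A=15, B=24, C=64, D=42, E=26, F=75, G=42
Total turnaround = 15 + 24 + 64 + 42 + 26 + 75 + 42 = 288

288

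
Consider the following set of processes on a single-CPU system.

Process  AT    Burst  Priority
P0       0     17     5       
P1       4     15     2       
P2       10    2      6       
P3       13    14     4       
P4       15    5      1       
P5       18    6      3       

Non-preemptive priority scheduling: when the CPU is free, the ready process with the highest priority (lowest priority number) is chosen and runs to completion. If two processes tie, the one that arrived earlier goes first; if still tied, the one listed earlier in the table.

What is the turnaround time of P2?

49

Schedule: | P0 0-17 | P4 17-22 | P1 22-37 | P5 37-43 | P3 43-57 | P2 57-59 |
Completion: P0=17  P1=37  P2=59  P3=57  P4=22  P5=43
Turnaround (C−A): P0=17  P1=33  P2=49  P3=44  P4=7  P5=25
Turnaround(P2) = completion − arrival = 59 − 10 = 49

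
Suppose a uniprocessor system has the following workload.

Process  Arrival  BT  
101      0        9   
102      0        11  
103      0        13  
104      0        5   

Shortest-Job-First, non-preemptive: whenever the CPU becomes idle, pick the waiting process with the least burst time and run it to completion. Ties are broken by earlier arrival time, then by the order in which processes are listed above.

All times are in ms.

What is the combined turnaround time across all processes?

Schedule: | 104 0-5 | 101 5-14 | 102 14-25 | 103 25-38 |
Completion: 101=14  102=25  103=38  104=5
Turnaround (C−A): 101=14  102=25  103=38  104=5
Turnaround = completion − arrival: 101=14, 102=25, 103=38, 104=5
Total turnaround = 14 + 25 + 38 + 5 = 82

82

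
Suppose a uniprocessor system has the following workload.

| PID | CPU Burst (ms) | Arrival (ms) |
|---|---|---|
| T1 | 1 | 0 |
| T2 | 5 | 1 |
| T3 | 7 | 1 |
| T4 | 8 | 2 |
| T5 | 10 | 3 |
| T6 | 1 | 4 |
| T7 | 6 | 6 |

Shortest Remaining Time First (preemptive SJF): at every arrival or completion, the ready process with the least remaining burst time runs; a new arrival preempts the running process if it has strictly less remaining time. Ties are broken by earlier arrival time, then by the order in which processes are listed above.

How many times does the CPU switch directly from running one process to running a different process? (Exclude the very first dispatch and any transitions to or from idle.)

7

Gantt: | T1 0-1 | T2 1-4 | T6 4-5 | T2 5-7 | T7 7-13 | T3 13-20 | T4 20-28 | T5 28-38 |
Completion: T1=1  T2=7  T3=20  T4=28  T5=38  T6=5  T7=13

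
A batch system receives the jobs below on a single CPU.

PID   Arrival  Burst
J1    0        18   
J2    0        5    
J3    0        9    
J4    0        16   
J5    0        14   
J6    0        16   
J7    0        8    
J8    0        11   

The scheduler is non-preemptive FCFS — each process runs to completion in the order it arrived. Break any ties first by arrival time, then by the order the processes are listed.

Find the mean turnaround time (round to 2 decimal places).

55.50

Gantt: | J1 0-18 | J2 18-23 | J3 23-32 | J4 32-48 | J5 48-62 | J6 62-78 | J7 78-86 | J8 86-97 |
Completion: J1=18  J2=23  J3=32  J4=48  J5=62  J6=78  J7=86  J8=97
Turnaround (C−A): J1=18  J2=23  J3=32  J4=48  J5=62  J6=78  J7=86  J8=97
Turnaround times: J1=18, J2=23, J3=32, J4=48, J5=62, J6=78, J7=86, J8=97
Average turnaround = (18+23+32+48+62+78+86+97) / 8 = 444/8 = 55.50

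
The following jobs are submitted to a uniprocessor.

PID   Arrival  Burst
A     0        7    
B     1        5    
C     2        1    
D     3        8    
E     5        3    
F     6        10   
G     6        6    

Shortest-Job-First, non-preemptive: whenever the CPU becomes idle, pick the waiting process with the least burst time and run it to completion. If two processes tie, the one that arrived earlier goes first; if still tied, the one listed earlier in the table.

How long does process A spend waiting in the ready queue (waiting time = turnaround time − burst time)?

Gantt: | A 0-7 | C 7-8 | E 8-11 | B 11-16 | G 16-22 | D 22-30 | F 30-40 |
Completion: A=7  B=16  C=8  D=30  E=11  F=40  G=22
Waiting(A) = turnaround − burst = 7 − 7 = 0

0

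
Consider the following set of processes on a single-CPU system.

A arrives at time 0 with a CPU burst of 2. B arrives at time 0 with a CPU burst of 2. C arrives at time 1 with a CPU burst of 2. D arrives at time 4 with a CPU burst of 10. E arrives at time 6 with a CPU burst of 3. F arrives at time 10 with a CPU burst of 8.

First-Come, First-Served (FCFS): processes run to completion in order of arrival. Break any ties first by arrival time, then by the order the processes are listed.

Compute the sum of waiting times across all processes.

26

Gantt: | A 0-2 | B 2-4 | C 4-6 | D 6-16 | E 16-19 | F 19-27 |
Completion: A=2  B=4  C=6  D=16  E=19  F=27
Waiting = turnaround − burst: A=0, B=2, C=3, D=2, E=10, F=9
Total waiting = 0 + 2 + 3 + 2 + 10 + 9 = 26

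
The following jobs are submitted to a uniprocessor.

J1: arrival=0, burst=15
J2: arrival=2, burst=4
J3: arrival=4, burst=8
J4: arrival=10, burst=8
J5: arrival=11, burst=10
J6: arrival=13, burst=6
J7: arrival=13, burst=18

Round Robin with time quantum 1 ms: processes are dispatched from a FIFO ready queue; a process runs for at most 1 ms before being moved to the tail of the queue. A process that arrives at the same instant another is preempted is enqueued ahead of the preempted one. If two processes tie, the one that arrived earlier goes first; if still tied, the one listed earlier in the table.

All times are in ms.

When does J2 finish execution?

11

Timeline: | J1 0-2 | J2 2-3 | J1 3-4 | J2 4-5 | J3 5-6 | J1 6-7 | J2 7-8 | J3 8-9 | J1 9-10 | J2 10-11 | J3 11-12 | J4 12-13 | J1 13-14 | J5 14-15 | J3 15-16 | J6 16-17 | J7 17-18 | J4 18-19 | J1 19-20 | J5 20-21 | J3 21-22 | J6 22-23 | J7 23-24 | J4 24-25 | J1 25-26 | J5 26-27 | J3 27-28 | J6 28-29 | J7 29-30 | J4 30-31 | J1 31-32 | J5 32-33 | J3 33-34 | J6 34-35 | J7 35-36 | J4 36-37 | J1 37-38 | J5 38-39 | J3 39-40 | J6 40-41 | J7 41-42 | J4 42-43 | J1 43-44 | J5 44-45 | J6 45-46 | J7 46-47 | J4 47-48 | J1 48-49 | J5 49-50 | J7 50-51 | J4 51-52 | J1 52-53 | J5 53-54 | J7 54-55 | J1 55-56 | J5 56-57 | J7 57-58 | J1 58-59 | J5 59-60 | J7 60-69 |
Completion: J1=59  J2=11  J3=40  J4=52  J5=60  J6=46  J7=69
Turnaround (C−A): J1=59  J2=9  J3=36  J4=42  J5=49  J6=33  J7=56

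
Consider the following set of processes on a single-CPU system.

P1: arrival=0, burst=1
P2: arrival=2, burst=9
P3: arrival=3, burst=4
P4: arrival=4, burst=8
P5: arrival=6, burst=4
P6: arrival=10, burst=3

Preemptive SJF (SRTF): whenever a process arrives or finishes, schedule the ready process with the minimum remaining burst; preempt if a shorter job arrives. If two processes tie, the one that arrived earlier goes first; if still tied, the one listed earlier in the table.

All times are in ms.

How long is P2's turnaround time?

20

Gantt: | P1 0-1 | idle 1-2 | P2 2-3 | P3 3-7 | P5 7-11 | P6 11-14 | P2 14-22 | P4 22-30 |
Completion: P1=1  P2=22  P3=7  P4=30  P5=11  P6=14
Turnaround(P2) = completion − arrival = 22 − 2 = 20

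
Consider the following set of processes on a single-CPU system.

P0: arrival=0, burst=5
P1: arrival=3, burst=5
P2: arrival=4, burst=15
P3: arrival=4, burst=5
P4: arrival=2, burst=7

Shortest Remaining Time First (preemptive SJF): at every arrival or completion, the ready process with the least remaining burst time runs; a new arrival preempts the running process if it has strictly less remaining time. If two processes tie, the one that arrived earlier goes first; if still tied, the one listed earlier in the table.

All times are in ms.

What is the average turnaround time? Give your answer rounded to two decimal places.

Timeline: | P0 0-5 | P1 5-10 | P3 10-15 | P4 15-22 | P2 22-37 |
Completion: P0=5  P1=10  P2=37  P3=15  P4=22
Turnaround (C−A): P0=5  P1=7  P2=33  P3=11  P4=20
Turnaround times: P0=5, P1=7, P2=33, P3=11, P4=20
Average turnaround = (5+7+33+11+20) / 5 = 76/5 = 15.20

15.20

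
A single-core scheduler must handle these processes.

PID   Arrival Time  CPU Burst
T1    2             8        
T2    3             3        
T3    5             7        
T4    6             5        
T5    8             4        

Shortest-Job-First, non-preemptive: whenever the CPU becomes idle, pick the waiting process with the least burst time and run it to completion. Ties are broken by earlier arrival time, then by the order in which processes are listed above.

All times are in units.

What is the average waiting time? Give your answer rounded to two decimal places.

8.00

Timeline: | idle 0-2 | T1 2-10 | T2 10-13 | T5 13-17 | T4 17-22 | T3 22-29 |
Completion: T1=10  T2=13  T3=29  T4=22  T5=17
Waiting times: T1=0, T2=7, T3=17, T4=11, T5=5
Average waiting = (0+7+17+11+5) / 5 = 40/5 = 8.00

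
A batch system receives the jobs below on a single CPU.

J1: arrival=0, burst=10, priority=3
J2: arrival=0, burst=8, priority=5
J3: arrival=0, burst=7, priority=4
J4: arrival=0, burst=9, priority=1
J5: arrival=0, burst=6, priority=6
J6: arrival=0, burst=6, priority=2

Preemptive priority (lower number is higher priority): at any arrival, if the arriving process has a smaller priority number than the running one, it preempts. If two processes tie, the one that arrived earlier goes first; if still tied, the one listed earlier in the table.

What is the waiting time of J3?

25

Schedule: | J4 0-9 | J6 9-15 | J1 15-25 | J3 25-32 | J2 32-40 | J5 40-46 |
Completion: J1=25  J2=40  J3=32  J4=9  J5=46  J6=15
Turnaround (C−A): J1=25  J2=40  J3=32  J4=9  J5=46  J6=15
Waiting(J3) = turnaround − burst = 32 − 7 = 25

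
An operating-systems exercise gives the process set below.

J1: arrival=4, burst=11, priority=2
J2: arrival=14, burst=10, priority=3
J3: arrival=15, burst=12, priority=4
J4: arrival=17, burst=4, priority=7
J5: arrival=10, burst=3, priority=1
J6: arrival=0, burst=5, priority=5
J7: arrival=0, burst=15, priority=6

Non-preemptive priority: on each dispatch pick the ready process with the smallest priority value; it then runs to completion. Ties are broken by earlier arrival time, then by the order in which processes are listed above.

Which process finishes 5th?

J3

Gantt: | J6 0-5 | J1 5-16 | J5 16-19 | J2 19-29 | J3 29-41 | J7 41-56 | J4 56-60 |
Completion: J1=16  J2=29  J3=41  J4=60  J5=19  J6=5  J7=56
Turnaround (C−A): J1=12  J2=15  J3=26  J4=43  J5=9  J6=5  J7=56
Finish order: J6 → J1 → J5 → J2 → J3 → J7 → J4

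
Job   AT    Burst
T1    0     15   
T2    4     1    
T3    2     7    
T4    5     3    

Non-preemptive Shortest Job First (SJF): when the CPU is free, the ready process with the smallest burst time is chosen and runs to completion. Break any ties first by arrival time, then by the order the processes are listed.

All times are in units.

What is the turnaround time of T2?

12

Timeline: | T1 0-15 | T2 15-16 | T4 16-19 | T3 19-26 |
Completion: T1=15  T2=16  T3=26  T4=19
Turnaround (C−A): T1=15  T2=12  T3=24  T4=14
Turnaround(T2) = completion − arrival = 16 − 4 = 12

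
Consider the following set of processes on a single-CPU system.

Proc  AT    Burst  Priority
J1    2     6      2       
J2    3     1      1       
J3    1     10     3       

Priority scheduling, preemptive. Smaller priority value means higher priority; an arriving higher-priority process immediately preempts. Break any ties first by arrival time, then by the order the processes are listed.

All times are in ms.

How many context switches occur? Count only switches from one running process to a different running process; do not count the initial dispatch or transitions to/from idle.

Timeline: | idle 0-1 | J3 1-2 | J1 2-3 | J2 3-4 | J1 4-9 | J3 9-18 |
Completion: J1=9  J2=4  J3=18

4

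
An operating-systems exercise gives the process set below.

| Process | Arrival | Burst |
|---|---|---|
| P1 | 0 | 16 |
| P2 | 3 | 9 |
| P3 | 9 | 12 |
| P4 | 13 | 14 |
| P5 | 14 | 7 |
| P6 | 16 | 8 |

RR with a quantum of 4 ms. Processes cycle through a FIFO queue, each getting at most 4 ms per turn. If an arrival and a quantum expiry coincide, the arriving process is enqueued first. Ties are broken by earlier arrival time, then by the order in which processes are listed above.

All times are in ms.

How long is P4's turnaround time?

Gantt: | P1 0-4 | P2 4-8 | P1 8-12 | P2 12-16 | P3 16-20 | P1 20-24 | P4 24-28 | P5 28-32 | P6 32-36 | P2 36-37 | P3 37-41 | P1 41-45 | P4 45-49 | P5 49-52 | P6 52-56 | P3 56-60 | P4 60-66 |
Completion: P1=45  P2=37  P3=60  P4=66  P5=52  P6=56
Turnaround(P4) = completion − arrival = 66 − 13 = 53

53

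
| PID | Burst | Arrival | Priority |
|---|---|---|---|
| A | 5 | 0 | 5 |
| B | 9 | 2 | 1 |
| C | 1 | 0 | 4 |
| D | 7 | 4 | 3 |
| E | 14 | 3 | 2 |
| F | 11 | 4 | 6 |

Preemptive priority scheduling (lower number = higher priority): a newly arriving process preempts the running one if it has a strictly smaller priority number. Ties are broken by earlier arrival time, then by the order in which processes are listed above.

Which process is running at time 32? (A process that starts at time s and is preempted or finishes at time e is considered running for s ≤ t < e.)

A

Timeline: | C 0-1 | A 1-2 | B 2-11 | E 11-25 | D 25-32 | A 32-36 | F 36-47 |
Completion: A=36  B=11  C=1  D=32  E=25  F=47
Turnaround (C−A): A=36  B=9  C=1  D=28  E=22  F=43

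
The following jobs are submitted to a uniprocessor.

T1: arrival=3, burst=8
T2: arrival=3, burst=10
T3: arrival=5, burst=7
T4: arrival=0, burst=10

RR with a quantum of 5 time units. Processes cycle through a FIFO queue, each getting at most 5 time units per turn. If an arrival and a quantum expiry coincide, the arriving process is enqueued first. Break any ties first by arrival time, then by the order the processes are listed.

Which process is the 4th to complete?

Timeline: | T4 0-5 | T1 5-10 | T2 10-15 | T3 15-20 | T4 20-25 | T1 25-28 | T2 28-33 | T3 33-35 |
Completion: T1=28  T2=33  T3=35  T4=25
Finish order: T4 → T1 → T2 → T3

T3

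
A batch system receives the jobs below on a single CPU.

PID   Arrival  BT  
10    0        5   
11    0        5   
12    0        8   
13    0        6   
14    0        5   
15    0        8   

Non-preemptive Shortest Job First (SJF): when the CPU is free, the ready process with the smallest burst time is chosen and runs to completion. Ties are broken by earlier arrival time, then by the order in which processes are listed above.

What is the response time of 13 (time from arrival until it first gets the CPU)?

Gantt: | 10 0-5 | 11 5-10 | 14 10-15 | 13 15-21 | 12 21-29 | 15 29-37 |
Completion: 10=5  11=10  12=29  13=21  14=15  15=37
Turnaround (C−A): 10=5  11=10  12=29  13=21  14=15  15=37
Response(13) = first start − arrival = 15 − 0 = 15

15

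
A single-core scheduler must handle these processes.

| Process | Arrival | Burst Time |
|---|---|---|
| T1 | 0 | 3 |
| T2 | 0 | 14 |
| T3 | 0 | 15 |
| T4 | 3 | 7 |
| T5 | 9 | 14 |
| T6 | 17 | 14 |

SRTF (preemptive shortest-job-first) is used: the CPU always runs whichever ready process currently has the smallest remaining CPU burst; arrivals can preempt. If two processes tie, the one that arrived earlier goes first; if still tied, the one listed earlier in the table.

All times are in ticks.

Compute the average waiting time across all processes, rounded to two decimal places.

Schedule: | T1 0-3 | T4 3-10 | T2 10-24 | T5 24-38 | T6 38-52 | T3 52-67 |
Completion: T1=3  T2=24  T3=67  T4=10  T5=38  T6=52
Turnaround (C−A): T1=3  T2=24  T3=67  T4=7  T5=29  T6=35
Waiting times: T1=0, T2=10, T3=52, T4=0, T5=15, T6=21
Average waiting = (0+10+52+0+15+21) / 6 = 98/6 = 16.33

16.33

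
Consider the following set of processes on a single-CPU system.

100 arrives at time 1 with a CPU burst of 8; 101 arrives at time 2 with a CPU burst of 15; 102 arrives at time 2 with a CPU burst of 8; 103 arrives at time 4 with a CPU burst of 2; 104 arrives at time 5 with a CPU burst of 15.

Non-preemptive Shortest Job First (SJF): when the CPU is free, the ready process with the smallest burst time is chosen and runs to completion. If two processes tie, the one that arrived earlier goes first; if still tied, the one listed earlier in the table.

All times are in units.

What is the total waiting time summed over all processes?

Timeline: | idle 0-1 | 100 1-9 | 103 9-11 | 102 11-19 | 101 19-34 | 104 34-49 |
Completion: 100=9  101=34  102=19  103=11  104=49
Waiting = turnaround − burst: 100=0, 101=17, 102=9, 103=5, 104=29
Total waiting = 0 + 17 + 9 + 5 + 29 = 60

60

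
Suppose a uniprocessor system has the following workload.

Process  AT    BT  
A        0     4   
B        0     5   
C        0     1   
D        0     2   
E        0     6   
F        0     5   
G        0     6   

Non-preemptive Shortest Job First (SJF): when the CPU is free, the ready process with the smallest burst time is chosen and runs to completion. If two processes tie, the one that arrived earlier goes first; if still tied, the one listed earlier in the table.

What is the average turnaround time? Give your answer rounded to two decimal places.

Schedule: | C 0-1 | D 1-3 | A 3-7 | B 7-12 | F 12-17 | E 17-23 | G 23-29 |
Completion: A=7  B=12  C=1  D=3  E=23  F=17  G=29
Turnaround times: A=7, B=12, C=1, D=3, E=23, F=17, G=29
Average turnaround = (7+12+1+3+23+17+29) / 7 = 92/7 = 13.14

13.14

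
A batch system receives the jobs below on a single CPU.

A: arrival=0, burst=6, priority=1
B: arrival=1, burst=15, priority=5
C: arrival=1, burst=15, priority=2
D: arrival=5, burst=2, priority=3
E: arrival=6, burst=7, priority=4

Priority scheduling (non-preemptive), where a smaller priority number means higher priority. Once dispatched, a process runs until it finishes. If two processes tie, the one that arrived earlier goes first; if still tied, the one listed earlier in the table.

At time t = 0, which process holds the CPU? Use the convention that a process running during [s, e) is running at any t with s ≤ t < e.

Gantt: | A 0-6 | C 6-21 | D 21-23 | E 23-30 | B 30-45 |
Completion: A=6  B=45  C=21  D=23  E=30
Turnaround (C−A): A=6  B=44  C=20  D=18  E=24

A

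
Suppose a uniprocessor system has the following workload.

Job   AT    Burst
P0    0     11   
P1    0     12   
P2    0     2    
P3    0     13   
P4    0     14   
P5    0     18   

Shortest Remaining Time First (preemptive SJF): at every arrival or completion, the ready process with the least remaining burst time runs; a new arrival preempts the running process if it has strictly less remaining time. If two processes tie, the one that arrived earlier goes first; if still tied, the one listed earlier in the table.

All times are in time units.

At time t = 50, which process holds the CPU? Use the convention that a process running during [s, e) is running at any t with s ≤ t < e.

Schedule: | P2 0-2 | P0 2-13 | P1 13-25 | P3 25-38 | P4 38-52 | P5 52-70 |
Completion: P0=13  P1=25  P2=2  P3=38  P4=52  P5=70

P4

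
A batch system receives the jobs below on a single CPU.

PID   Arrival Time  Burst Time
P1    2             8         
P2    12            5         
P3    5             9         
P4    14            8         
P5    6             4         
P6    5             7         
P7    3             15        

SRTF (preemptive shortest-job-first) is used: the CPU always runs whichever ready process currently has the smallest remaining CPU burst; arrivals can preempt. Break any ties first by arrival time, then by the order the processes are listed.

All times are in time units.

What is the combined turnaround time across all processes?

157

Schedule: | idle 0-2 | P1 2-10 | P5 10-14 | P2 14-19 | P6 19-26 | P4 26-34 | P3 34-43 | P7 43-58 |
Completion: P1=10  P2=19  P3=43  P4=34  P5=14  P6=26  P7=58
Turnaround = completion − arrival: P1=8, P2=7, P3=38, P4=20, P5=8, P6=21, P7=55
Total turnaround = 8 + 7 + 38 + 20 + 8 + 21 + 55 = 157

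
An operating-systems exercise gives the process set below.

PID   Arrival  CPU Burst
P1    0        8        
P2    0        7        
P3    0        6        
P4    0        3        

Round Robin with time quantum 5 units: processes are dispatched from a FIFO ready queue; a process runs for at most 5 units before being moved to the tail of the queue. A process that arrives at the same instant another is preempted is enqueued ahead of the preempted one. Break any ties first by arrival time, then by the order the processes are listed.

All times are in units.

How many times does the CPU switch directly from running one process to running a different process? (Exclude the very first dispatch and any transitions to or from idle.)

Timeline: | P1 0-5 | P2 5-10 | P3 10-15 | P4 15-18 | P1 18-21 | P2 21-23 | P3 23-24 |
Completion: P1=21  P2=23  P3=24  P4=18
Turnaround (C−A): P1=21  P2=23  P3=24  P4=18

6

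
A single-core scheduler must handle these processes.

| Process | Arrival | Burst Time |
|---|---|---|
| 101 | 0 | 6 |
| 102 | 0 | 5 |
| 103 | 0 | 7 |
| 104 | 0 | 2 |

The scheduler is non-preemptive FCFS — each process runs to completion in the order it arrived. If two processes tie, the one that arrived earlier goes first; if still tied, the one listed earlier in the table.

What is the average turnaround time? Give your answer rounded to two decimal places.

13.75

Schedule: | 101 0-6 | 102 6-11 | 103 11-18 | 104 18-20 |
Completion: 101=6  102=11  103=18  104=20
Turnaround (C−A): 101=6  102=11  103=18  104=20
Turnaround times: 101=6, 102=11, 103=18, 104=20
Average turnaround = (6+11+18+20) / 4 = 55/4 = 13.75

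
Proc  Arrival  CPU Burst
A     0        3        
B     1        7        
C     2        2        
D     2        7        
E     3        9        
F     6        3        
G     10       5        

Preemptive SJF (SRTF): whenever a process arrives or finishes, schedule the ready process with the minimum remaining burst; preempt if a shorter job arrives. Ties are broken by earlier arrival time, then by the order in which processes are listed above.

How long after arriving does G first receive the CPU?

5

Gantt: | A 0-3 | C 3-5 | B 5-6 | F 6-9 | B 9-15 | G 15-20 | D 20-27 | E 27-36 |
Completion: A=3  B=15  C=5  D=27  E=36  F=9  G=20
Response(G) = first start − arrival = 15 − 10 = 5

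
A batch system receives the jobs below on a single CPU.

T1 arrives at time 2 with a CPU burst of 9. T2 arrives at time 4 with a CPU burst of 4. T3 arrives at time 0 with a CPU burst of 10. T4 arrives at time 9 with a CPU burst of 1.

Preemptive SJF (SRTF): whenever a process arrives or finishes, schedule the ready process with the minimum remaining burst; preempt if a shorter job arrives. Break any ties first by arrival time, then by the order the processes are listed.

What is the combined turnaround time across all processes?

Schedule: | T3 0-4 | T2 4-8 | T3 8-9 | T4 9-10 | T3 10-15 | T1 15-24 |
Completion: T1=24  T2=8  T3=15  T4=10
Turnaround = completion − arrival: T1=22, T2=4, T3=15, T4=1
Total turnaround = 22 + 4 + 15 + 1 = 42

42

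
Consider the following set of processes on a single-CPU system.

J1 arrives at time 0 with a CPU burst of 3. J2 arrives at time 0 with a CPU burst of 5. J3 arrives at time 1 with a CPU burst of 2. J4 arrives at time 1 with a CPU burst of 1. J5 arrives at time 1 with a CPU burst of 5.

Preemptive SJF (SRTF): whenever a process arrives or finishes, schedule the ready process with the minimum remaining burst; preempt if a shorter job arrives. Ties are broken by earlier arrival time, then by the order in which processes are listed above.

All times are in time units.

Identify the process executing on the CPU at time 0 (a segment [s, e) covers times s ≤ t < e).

J1

Schedule: | J1 0-1 | J4 1-2 | J1 2-4 | J3 4-6 | J2 6-11 | J5 11-16 |
Completion: J1=4  J2=11  J3=6  J4=2  J5=16
Turnaround (C−A): J1=4  J2=11  J3=5  J4=1  J5=15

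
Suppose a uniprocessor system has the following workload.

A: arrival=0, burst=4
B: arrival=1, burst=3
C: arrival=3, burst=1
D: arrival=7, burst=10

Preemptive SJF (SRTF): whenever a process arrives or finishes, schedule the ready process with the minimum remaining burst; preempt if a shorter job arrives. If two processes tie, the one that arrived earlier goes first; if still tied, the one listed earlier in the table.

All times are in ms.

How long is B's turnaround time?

Gantt: | A 0-4 | C 4-5 | B 5-8 | D 8-18 |
Completion: A=4  B=8  C=5  D=18
Turnaround (C−A): A=4  B=7  C=2  D=11
Turnaround(B) = completion − arrival = 8 − 1 = 7

7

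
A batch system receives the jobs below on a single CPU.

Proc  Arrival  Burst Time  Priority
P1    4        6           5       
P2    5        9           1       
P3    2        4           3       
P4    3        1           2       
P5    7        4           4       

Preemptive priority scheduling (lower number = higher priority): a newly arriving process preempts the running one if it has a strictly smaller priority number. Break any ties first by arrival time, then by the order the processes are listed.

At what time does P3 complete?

16

Gantt: | idle 0-2 | P3 2-3 | P4 3-4 | P3 4-5 | P2 5-14 | P3 14-16 | P5 16-20 | P1 20-26 |
Completion: P1=26  P2=14  P3=16  P4=4  P5=20
Turnaround (C−A): P1=22  P2=9  P3=14  P4=1  P5=13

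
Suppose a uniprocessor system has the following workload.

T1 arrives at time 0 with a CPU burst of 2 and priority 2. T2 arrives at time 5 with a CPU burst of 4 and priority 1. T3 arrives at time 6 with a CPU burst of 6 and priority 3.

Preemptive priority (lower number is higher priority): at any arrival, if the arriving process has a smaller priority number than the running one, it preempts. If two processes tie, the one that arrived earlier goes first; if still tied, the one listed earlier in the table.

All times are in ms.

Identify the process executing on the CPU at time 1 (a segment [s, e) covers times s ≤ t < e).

T1

Schedule: | T1 0-2 | idle 2-5 | T2 5-9 | T3 9-15 |
Completion: T1=2  T2=9  T3=15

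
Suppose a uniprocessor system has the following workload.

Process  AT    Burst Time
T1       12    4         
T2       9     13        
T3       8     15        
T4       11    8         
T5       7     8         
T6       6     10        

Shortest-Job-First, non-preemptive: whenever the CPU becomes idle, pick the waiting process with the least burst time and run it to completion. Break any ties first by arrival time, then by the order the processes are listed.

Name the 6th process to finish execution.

T3

Schedule: | idle 0-6 | T6 6-16 | T1 16-20 | T5 20-28 | T4 28-36 | T2 36-49 | T3 49-64 |
Completion: T1=20  T2=49  T3=64  T4=36  T5=28  T6=16
Turnaround (C−A): T1=8  T2=40  T3=56  T4=25  T5=21  T6=10
Finish order: T6 → T1 → T5 → T4 → T2 → T3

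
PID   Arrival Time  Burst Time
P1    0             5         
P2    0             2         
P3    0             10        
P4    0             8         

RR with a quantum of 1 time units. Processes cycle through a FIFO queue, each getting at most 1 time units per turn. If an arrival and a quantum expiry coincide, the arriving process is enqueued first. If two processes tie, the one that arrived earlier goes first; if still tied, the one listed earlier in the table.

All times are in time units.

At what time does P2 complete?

6

Gantt: | P1 0-1 | P2 1-2 | P3 2-3 | P4 3-4 | P1 4-5 | P2 5-6 | P3 6-7 | P4 7-8 | P1 8-9 | P3 9-10 | P4 10-11 | P1 11-12 | P3 12-13 | P4 13-14 | P1 14-15 | P3 15-16 | P4 16-17 | P3 17-18 | P4 18-19 | P3 19-20 | P4 20-21 | P3 21-22 | P4 22-23 | P3 23-25 |
Completion: P1=15  P2=6  P3=25  P4=23
Turnaround (C−A): P1=15  P2=6  P3=25  P4=23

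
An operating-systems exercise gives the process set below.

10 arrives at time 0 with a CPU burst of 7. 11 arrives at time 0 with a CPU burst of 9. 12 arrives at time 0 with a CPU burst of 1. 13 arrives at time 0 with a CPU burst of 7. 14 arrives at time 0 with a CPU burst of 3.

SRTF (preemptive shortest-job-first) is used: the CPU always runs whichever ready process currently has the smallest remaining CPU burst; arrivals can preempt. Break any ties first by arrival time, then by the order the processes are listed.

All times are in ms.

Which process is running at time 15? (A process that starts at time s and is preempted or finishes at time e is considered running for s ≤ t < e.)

13

Schedule: | 12 0-1 | 14 1-4 | 10 4-11 | 13 11-18 | 11 18-27 |
Completion: 10=11  11=27  12=1  13=18  14=4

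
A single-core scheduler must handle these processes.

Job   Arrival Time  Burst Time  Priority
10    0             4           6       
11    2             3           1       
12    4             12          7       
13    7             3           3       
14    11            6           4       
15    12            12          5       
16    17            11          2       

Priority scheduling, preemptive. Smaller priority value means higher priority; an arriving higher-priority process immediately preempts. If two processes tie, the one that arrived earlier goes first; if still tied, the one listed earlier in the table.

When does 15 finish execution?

40

Schedule: | 10 0-2 | 11 2-5 | 10 5-7 | 13 7-10 | 12 10-11 | 14 11-17 | 16 17-28 | 15 28-40 | 12 40-51 |
Completion: 10=7  11=5  12=51  13=10  14=17  15=40  16=28
Turnaround (C−A): 10=7  11=3  12=47  13=3  14=6  15=28  16=11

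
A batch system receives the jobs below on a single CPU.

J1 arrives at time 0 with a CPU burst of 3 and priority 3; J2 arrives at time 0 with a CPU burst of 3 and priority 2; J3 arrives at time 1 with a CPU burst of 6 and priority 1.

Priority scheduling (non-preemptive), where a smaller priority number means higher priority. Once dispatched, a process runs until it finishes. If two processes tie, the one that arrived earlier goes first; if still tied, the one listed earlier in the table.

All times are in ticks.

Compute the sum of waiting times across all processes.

Gantt: | J2 0-3 | J3 3-9 | J1 9-12 |
Completion: J1=12  J2=3  J3=9
Waiting = turnaround − burst: J1=9, J2=0, J3=2
Total waiting = 9 + 0 + 2 = 11

11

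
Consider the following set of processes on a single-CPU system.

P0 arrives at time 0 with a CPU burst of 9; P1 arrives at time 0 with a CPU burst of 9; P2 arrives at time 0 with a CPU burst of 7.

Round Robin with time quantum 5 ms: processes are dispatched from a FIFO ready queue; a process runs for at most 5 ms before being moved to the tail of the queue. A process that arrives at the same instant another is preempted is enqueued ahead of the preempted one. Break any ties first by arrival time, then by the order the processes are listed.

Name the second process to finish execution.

P1

Schedule: | P0 0-5 | P1 5-10 | P2 10-15 | P0 15-19 | P1 19-23 | P2 23-25 |
Completion: P0=19  P1=23  P2=25
Finish order: P0 → P1 → P2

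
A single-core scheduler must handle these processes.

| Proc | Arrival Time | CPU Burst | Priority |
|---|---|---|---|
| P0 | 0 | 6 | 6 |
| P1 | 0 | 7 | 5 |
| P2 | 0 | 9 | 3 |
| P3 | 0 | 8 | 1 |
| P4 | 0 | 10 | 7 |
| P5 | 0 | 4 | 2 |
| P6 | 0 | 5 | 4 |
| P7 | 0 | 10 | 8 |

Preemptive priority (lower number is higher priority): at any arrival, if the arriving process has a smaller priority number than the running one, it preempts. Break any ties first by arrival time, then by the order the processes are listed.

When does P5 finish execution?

Schedule: | P3 0-8 | P5 8-12 | P2 12-21 | P6 21-26 | P1 26-33 | P0 33-39 | P4 39-49 | P7 49-59 |
Completion: P0=39  P1=33  P2=21  P3=8  P4=49  P5=12  P6=26  P7=59
Turnaround (C−A): P0=39  P1=33  P2=21  P3=8  P4=49  P5=12  P6=26  P7=59

12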